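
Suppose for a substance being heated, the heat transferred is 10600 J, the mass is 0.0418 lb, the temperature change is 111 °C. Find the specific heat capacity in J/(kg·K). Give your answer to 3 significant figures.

Solving Q = m·c·ΔT for c: c = Q/(m·ΔT).
Q = 10600 J; m = 0.0418 lb = 0.01896 kg; ΔT = 111 °C = 111.0 K.
c = 5037 J/(kg·K)

5040 J/(kg·K)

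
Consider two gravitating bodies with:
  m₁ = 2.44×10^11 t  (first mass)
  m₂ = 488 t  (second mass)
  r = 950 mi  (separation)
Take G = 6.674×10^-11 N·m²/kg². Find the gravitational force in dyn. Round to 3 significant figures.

340 dyn

F is given directly by: F = Gm₁m₂/r².
m₁ = 2.44×10^11 t = 2.440×10^14 kg; m₂ = 488 t = 4.880×10^5 kg; r = 950 mi = 1.529×10^6 m; G = 6.674×10^-11 N·m²/kg².
F = 0.003400 N
0.003400 N × (1 dyn / 1.000×10^-5 N) = 340.0 dyn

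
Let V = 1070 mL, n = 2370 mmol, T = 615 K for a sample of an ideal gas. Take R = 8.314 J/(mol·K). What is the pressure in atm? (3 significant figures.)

112 atm

P is given directly by: P = nRT/V.
V = 1070 mL = 0.001070 m³; n = 2370 mmol = 2.370 mol; T = 615 K; R = 8.314 J/(mol·K).
P = 1.133×10^7 Pa  (the unit combination reduces to kg/(m·s²) = Pa)
1.133×10^7 Pa × (1 atm / 1.013×10^5 Pa) = 111.8 atm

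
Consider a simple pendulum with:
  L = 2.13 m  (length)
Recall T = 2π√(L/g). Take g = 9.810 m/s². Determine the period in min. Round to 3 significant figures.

T is given directly by: T = 2π√(L/g).
L = 2.13 m; g = 9.810 m/s².
T = 2.928 s
2.928 s × (1 min / 60.00 s) = 0.04880 min

0.0488 min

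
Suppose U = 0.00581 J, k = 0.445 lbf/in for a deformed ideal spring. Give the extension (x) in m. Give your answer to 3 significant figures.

0.0122 m

Rearranging U = ½k·x² for x: x = √(2U/k).
U = 0.00581 J; k = 0.445 lbf/in = 77.93 N/m.
x = 0.01221 m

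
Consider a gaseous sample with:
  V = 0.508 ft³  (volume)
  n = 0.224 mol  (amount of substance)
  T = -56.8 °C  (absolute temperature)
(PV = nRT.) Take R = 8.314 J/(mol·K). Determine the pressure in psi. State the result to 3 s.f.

4.06 psi

From the ideal-gas law: P = nRT/V.
V = 0.508 ft³ = 0.01438 m³; n = 0.224 mol; T = -56.8 °C = 216.3 K; R = 8.314 J/(mol·K).
P = 28010 Pa  (the unit combination reduces to kg/(m·s²) = Pa)
28010 Pa × (1 psi / 6895 Pa) = 4.062 psi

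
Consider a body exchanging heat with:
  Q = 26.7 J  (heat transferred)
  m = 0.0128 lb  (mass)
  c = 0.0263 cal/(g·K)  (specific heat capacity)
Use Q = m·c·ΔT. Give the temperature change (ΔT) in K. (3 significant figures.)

41.8 K

Rearranging: ΔT = Q/(m·c).
Q = 26.7 J; m = 0.0128 lb = 0.005806 kg; c = 0.0263 cal/(g·K) = 110.0 J/(kg·K).
ΔT = 41.79 K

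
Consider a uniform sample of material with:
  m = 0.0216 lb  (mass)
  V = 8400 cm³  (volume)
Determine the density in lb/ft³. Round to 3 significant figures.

ρ is given directly by: ρ = m/V.
m = 0.0216 lb = 0.009798 kg; V = 8400 cm³ = 0.008400 m³.
ρ = 1.166 kg/m³
1.166 kg/m³ × (1 lb/ft³ / 16.02 kg/m³) = 0.07281 lb/ft³

0.0728 lb/ft³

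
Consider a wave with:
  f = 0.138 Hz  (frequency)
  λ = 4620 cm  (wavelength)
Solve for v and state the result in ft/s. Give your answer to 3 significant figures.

20.9 ft/s

v is given directly by: v = fλ.
f = 0.138 Hz; λ = 4620 cm = 46.20 m.
v = 6.376 m/s
6.376 m/s × (1 ft/s / 0.3048 m/s) = 20.92 ft/s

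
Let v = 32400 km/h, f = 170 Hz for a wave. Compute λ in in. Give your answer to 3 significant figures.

Rearranging v = f·λ for λ: λ = v/f.
v = 32400 km/h = 9000 m/s; f = 170 Hz.
λ = 52.94 m
52.94 m × (1 in / 0.02540 m) = 2084 in

2080 in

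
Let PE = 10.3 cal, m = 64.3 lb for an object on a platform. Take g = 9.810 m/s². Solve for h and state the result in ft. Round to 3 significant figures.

Rearranging PE = m·g·h for h: h = PE/(m·g).
PE = 10.3 cal = 43.10 J; m = 64.3 lb = 29.17 kg; g = 9.810 m/s².
h = 0.1506 m
0.1506 m × (1 ft / 0.3048 m) = 0.4942 ft

0.494 ft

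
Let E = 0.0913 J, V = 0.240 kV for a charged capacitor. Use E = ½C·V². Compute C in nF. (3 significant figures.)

3170 nF

Solving E = ½C·V² for C: C = 2E/V².
E = 0.0913 J; V = 0.240 kV = 240.0 V.
C = 3.170×10^-6 F
3.170×10^-6 F × (1 nF / 1.000×10^-9 F) = 3170 nF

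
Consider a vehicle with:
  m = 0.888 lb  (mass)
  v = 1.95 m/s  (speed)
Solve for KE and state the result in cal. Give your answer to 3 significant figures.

0.183 cal

KE is given directly by: KE = ½mv².
m = 0.888 lb = 0.4028 kg; v = 1.95 m/s.
KE = 0.7658 J  (the unit combination reduces to kg·m²/s² = J)
0.7658 J × (1 cal / 4.184 J) = 0.1830 cal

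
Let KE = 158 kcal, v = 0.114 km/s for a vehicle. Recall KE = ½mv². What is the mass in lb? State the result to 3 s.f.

224 lb

Solving KE = ½mv² for m: m = 2·KE/v².
KE = 158 kcal = 6.611×10^5 J; v = 0.114 km/s = 114.0 m/s.
m = 101.7 kg
101.7 kg × (1 lb / 0.4536 kg) = 224.3 lb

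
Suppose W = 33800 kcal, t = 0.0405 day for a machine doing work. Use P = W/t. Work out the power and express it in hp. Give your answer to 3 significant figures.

Directly: P = W/t.
W = 33800 kcal = 1.414×10^8 J; t = 0.0405 day = 3499 s.
P = 40415 W
40415 W × (1 hp / 745.7 W) = 54.20 hp

54.2 hp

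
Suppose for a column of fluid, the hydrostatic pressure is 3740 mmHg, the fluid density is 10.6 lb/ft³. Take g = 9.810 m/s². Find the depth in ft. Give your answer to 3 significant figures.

Rearranging: h = P/(ρ·g).
P = 3740 mmHg = 4.986×10^5 Pa; ρ = 10.6 lb/ft³ = 169.8 kg/m³; g = 9.810 m/s².
h = 299.3 m
299.3 m × (1 ft / 0.3048 m) = 982.1 ft

982 ft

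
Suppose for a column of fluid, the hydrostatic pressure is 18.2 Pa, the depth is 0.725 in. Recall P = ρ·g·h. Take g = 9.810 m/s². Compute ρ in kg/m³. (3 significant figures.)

101 kg/m³

Solving P = ρ·g·h for ρ: ρ = P/(g·h).
P = 18.2 Pa; h = 0.725 in = 0.01841 m; g = 9.810 m/s².
ρ = 100.7 kg/m³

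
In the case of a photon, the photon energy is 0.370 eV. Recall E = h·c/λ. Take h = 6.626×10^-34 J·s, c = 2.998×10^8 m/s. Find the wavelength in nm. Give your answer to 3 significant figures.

Rearranging E = h·c/λ for λ: λ = hc/E.
E = 0.370 eV = 5.928×10^-20 J; h = 6.626×10^-34 J·s; c = 2.998×10^8 m/s.
λ = 3.351×10^-6 m
3.351×10^-6 m × (1 nm / 1.000×10^-9 m) = 3351 nm

3350 nm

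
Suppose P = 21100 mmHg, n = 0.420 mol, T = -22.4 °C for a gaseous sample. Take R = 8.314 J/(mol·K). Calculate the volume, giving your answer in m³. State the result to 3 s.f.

Solving PV = nRT for V: V = nRT/P.
P = 21100 mmHg = 2.813×10^6 Pa; n = 0.420 mol; T = -22.4 °C = 250.7 K; R = 8.314 J/(mol·K).
V = 3.113×10^-4 m³

3.11×10^-4 m³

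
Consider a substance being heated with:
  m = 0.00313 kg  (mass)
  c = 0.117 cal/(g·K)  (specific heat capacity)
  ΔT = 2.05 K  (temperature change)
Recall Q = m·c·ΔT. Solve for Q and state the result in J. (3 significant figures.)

Q is given directly by: Q = mcΔT.
m = 0.00313 kg; c = 0.117 cal/(g·K) = 489.5 J/(kg·K); ΔT = 2.05 K.
Q = 3.141 J  (the unit combination reduces to kg·m²/s² = J)

3.14 J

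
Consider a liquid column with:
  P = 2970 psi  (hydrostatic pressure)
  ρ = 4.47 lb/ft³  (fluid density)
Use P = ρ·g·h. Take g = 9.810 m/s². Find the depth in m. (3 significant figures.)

Rearranging: h = P/(ρ·g).
P = 2970 psi = 2.048×10^7 Pa; ρ = 4.47 lb/ft³ = 71.60 kg/m³; g = 9.810 m/s².
h = 29153 m

29200 m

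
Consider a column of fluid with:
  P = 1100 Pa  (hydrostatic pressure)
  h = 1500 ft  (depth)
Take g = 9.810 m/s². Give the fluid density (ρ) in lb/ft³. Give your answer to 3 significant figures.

0.0153 lb/ft³

Solving P = ρ·g·h for ρ: ρ = P/(g·h).
P = 1100 Pa; h = 1500 ft = 457.2 m; g = 9.810 m/s².
ρ = 0.2453 kg/m³
0.2453 kg/m³ × (1 lb/ft³ / 16.02 kg/m³) = 0.01531 lb/ft³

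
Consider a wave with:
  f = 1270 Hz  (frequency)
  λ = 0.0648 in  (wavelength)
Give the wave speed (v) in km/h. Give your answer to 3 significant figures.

Directly: v = fλ.
f = 1270 Hz; λ = 0.0648 in = 0.001646 m.
v = 2.090 m/s
2.090 m/s × (1 km/h / 0.2778 m/s) = 7.525 km/h

7.53 km/h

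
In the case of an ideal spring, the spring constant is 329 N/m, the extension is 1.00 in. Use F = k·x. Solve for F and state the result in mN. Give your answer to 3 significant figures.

F is given directly by: F = kx.
k = 329 N/m; x = 1.00 in = 0.02540 m.
F = 8.357 N
8.357 N × (1 mN / 0.001000 N) = 8357 mN

8360 mN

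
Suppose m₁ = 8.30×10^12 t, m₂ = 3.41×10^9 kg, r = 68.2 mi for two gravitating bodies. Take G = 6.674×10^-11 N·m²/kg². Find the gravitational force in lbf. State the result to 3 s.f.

35300 lbf

F is given directly by: F = Gm₁m₂/r².
m₁ = 8.30×10^12 t = 8.300×10^15 kg; m₂ = 3.41×10^9 kg; r = 68.2 mi = 1.098×10^5 m; G = 6.674×10^-11 N·m²/kg².
F = 1.568×10^5 N
1.568×10^5 N × (1 lbf / 4.448 N) = 35251 lbf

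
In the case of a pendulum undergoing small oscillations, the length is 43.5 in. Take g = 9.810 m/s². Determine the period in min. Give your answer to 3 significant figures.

0.0351 min

Directly: T = 2π√(L/g).
L = 43.5 in = 1.105 m; g = 9.810 m/s².
T = 2.109 s
2.109 s × (1 min / 60.00 s) = 0.03514 min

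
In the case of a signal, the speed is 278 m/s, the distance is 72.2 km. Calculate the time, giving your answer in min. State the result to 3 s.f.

4.33 min

Solving v = d/t for t: t = d/v.
v = 278 m/s; d = 72.2 km = 72200 m.
t = 259.7 s
259.7 s × (1 min / 60.00 s) = 4.329 min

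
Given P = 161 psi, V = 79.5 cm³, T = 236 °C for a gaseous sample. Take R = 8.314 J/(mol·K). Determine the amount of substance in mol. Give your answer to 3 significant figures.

0.0208 mol

Rearranging PV = nRT for n: n = PV/(RT).
P = 161 psi = 1.110×10^6 Pa; V = 79.5 cm³ = 7.950×10^-5 m³; T = 236 °C = 509.1 K; R = 8.314 J/(mol·K).
n = 0.02085 mol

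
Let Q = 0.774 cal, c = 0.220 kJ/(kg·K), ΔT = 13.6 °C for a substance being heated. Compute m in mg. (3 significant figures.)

Rearranging Q = m·c·ΔT for m: m = Q/(c·ΔT).
Q = 0.774 cal = 3.238 J; c = 0.220 kJ/(kg·K) = 220.0 J/(kg·K); ΔT = 13.6 °C = 13.60 K.
m = 0.001082 kg
0.001082 kg × (1 mg / 1.000×10^-6 kg) = 1082 mg

1080 mg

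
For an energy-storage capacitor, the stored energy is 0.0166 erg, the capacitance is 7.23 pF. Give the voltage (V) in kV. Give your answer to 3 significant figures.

0.0214 kV

Solving E = ½C·V² for V: V = √(2E/C).
E = 0.0166 erg = 1.660×10^-9 J; C = 7.23 pF = 7.230×10^-12 F.
V = 21.43 V
21.43 V × (1 kV / 1000 V) = 0.02143 kV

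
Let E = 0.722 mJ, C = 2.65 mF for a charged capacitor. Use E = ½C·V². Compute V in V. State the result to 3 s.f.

Rearranging: V = √(2E/C).
E = 0.722 mJ = 7.220×10^-4 J; C = 2.65 mF = 0.002650 F.
V = 0.7382 V

0.738 V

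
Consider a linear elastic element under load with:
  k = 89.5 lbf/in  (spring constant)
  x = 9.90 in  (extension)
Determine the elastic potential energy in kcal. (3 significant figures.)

0.118 kcal

Directly: U = ½kx².
k = 89.5 lbf/in = 15674 N/m; x = 9.90 in = 0.2515 m.
U = 495.5 J
495.5 J × (1 kcal / 4184 J) = 0.1184 kcal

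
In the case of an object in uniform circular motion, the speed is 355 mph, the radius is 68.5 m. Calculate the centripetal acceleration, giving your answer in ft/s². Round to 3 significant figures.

1210 ft/s²

a is given directly by: a = v²/r.
v = 355 mph = 158.7 m/s; r = 68.5 m.
a = 367.7 m/s²
367.7 m/s² × (1 ft/s² / 0.3048 m/s²) = 1206 ft/s²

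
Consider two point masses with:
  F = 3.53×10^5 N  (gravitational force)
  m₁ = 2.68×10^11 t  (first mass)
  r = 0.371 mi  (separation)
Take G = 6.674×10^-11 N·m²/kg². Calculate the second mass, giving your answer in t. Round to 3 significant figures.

7040 t

From Newton's law of gravitation: m₂ = F·r²/(G·m₁).
F = 3.53×10^5 N; m₁ = 2.68×10^11 t = 2.680×10^14 kg; r = 0.371 mi = 597.1 m; G = 6.674×10^-11 N·m²/kg².
m₂ = 7.036×10^6 kg
7.036×10^6 kg × (1 t / 1000 kg) = 7036 t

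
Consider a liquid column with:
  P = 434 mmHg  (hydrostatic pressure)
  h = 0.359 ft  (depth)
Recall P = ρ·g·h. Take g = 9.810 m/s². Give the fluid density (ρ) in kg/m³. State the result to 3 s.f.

53900 kg/m³

Rearranging: ρ = P/(g·h).
P = 434 mmHg = 57862 Pa; h = 0.359 ft = 0.1094 m; g = 9.810 m/s².
ρ = 53903 kg/m³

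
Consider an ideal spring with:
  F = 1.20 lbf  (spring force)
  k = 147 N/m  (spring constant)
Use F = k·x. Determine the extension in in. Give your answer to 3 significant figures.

From Hooke's law: x = F/k.
F = 1.20 lbf = 5.338 N; k = 147 N/m.
x = 0.03631 m
0.03631 m × (1 in / 0.02540 m) = 1.430 in

1.43 in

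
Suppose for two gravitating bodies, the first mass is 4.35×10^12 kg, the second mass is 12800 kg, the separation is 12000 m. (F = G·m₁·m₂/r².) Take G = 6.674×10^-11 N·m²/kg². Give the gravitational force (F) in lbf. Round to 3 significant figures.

0.00580 lbf

F is given directly by: F = Gm₁m₂/r².
m₁ = 4.35×10^12 kg; m₂ = 12800 kg; r = 12000 m; G = 6.674×10^-11 N·m²/kg².
F = 0.02581 N  (the unit combination reduces to kg·m/s² = N)
0.02581 N × (1 lbf / 4.448 N) = 0.005801 lbf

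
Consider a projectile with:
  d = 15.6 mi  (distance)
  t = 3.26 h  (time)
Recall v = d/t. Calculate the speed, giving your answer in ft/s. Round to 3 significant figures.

7.02 ft/s

v is given directly by: v = d/t.
d = 15.6 mi = 25106 m; t = 3.26 h = 11736 s.
v = 2.139 m/s
2.139 m/s × (1 ft/s / 0.3048 m/s) = 7.018 ft/s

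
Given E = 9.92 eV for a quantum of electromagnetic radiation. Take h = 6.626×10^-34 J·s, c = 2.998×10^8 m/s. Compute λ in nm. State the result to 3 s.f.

125 nm

Rearranging E = h·c/λ for λ: λ = hc/E.
E = 9.92 eV = 1.589×10^-18 J; h = 6.626×10^-34 J·s; c = 2.998×10^8 m/s.
λ = 1.250×10^-7 m
1.250×10^-7 m × (1 nm / 1.000×10^-9 m) = 125.0 nm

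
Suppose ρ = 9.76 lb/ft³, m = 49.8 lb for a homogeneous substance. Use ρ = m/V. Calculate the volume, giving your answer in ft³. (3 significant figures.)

5.10 ft³

Solving ρ = m/V for V: V = m/ρ.
ρ = 9.76 lb/ft³ = 156.3 kg/m³; m = 49.8 lb = 22.59 kg.
V = 0.1445 m³
0.1445 m³ × (1 ft³ / 0.02832 m³) = 5.102 ft³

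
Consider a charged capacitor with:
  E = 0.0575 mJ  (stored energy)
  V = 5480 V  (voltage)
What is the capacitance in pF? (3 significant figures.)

3.83 pF

Solving E = ½C·V² for C: C = 2E/V².
E = 0.0575 mJ = 5.750×10^-5 J; V = 5480 V.
C = 3.829×10^-12 F
3.829×10^-12 F × (1 pF / 1.000×10^-12 F) = 3.829 pF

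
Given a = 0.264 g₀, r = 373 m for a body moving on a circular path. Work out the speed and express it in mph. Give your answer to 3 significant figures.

Solving a = v²/r for v: v = √(a·r).
a = 0.264 g₀ = 2.589 m/s²; r = 373 m.
v = 31.08 m/s
31.08 m/s × (1 mph / 0.4470 m/s) = 69.51 mph

69.5 mph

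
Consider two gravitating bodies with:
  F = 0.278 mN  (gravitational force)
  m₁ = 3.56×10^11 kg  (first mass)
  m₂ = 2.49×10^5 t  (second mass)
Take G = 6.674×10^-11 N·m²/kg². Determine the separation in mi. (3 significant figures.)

From Newton's law of gravitation: r = √(G·m₁m₂/F).
F = 0.278 mN = 2.780×10^-4 N; m₁ = 3.56×10^11 kg; m₂ = 2.49×10^5 t = 2.490×10^8 kg; G = 6.674×10^-11 N·m²/kg².
r = 4.613×10^6 m
4.613×10^6 m × (1 mi / 1609 m) = 2866 mi

2870 mi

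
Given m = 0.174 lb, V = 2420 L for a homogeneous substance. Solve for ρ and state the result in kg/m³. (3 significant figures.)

ρ is given directly by: ρ = m/V.
m = 0.174 lb = 0.07893 kg; V = 2420 L = 2.420 m³.
ρ = 0.03261 kg/m³

0.0326 kg/m³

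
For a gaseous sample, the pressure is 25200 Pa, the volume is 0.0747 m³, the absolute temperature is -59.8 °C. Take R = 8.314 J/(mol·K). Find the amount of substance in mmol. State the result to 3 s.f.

From the ideal-gas law: n = PV/(RT).
P = 25200 Pa; V = 0.0747 m³; T = -59.8 °C = 213.3 K; R = 8.314 J/(mol·K).
n = 1.061 mol
1.061 mol × (1 mmol / 0.001000 mol) = 1061 mmol

1060 mmol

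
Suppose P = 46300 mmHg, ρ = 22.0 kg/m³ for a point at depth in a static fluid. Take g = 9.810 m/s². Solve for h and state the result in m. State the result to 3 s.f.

Rearranging: h = P/(ρ·g).
P = 46300 mmHg = 6.173×10^6 Pa; ρ = 22.0 kg/m³; g = 9.810 m/s².
h = 28602 m

28600 m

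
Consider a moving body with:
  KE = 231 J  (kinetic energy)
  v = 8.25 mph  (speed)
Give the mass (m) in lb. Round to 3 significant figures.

74.9 lb

Rearranging KE = ½mv² for m: m = 2·KE/v².
KE = 231 J; v = 8.25 mph = 3.688 m/s.
m = 33.97 kg
33.97 kg × (1 lb / 0.4536 kg) = 74.88 lb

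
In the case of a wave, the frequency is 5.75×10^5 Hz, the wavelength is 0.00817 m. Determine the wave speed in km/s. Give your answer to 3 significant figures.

v is given directly by: v = fλ.
f = 5.75×10^5 Hz; λ = 0.00817 m.
v = 4698 m/s
4698 m/s × (1 km/s / 1000 m/s) = 4.698 km/s

4.70 km/s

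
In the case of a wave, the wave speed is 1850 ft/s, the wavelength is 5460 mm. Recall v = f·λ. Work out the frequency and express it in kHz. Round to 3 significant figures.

Rearranging: f = v/λ.
v = 1850 ft/s = 563.9 m/s; λ = 5460 mm = 5.460 m.
f = 103.3 Hz
103.3 Hz × (1 kHz / 1000 Hz) = 0.1033 kHz

0.103 kHz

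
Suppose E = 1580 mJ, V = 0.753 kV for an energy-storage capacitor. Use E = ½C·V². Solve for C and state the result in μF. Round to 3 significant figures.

Rearranging: C = 2E/V².
E = 1580 mJ = 1.580 J; V = 0.753 kV = 753.0 V.
C = 5.573×10^-6 F
5.573×10^-6 F × (1 μF / 1.000×10^-6 F) = 5.573 μF

5.57 μF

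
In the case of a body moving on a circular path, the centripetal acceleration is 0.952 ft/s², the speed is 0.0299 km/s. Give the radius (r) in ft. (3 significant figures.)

10100 ft

Solving a = v²/r for r: r = v²/a.
a = 0.952 ft/s² = 0.2902 m/s²; v = 0.0299 km/s = 29.90 m/s.
r = 3081 m
3081 m × (1 ft / 0.3048 m) = 10108 ft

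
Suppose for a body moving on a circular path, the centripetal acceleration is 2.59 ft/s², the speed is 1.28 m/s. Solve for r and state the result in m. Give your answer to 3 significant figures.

2.08 m

Solving a = v²/r for r: r = v²/a.
a = 2.59 ft/s² = 0.7894 m/s²; v = 1.28 m/s.
r = 2.075 m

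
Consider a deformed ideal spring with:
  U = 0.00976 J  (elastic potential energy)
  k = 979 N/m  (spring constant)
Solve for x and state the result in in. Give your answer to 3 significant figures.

0.176 in

Rearranging: x = √(2U/k).
U = 0.00976 J; k = 979 N/m.
x = 0.004465 m
0.004465 m × (1 in / 0.02540 m) = 0.1758 in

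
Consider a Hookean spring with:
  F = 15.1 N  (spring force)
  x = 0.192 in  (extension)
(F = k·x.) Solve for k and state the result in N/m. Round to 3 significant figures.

3100 N/m

Rearranging F = k·x for k: k = F/x.
F = 15.1 N; x = 0.192 in = 0.004877 m.
k = 3096 N/m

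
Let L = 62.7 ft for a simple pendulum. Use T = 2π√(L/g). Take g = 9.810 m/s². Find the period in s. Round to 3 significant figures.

8.77 s

Directly: T = 2π√(L/g).
L = 62.7 ft = 19.11 m; g = 9.810 m/s².
T = 8.770 s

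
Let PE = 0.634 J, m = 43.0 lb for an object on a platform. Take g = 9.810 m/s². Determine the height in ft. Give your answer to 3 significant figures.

Solving PE = m·g·h for h: h = PE/(m·g).
PE = 0.634 J; m = 43.0 lb = 19.50 kg; g = 9.810 m/s².
h = 0.003313 m
0.003313 m × (1 ft / 0.3048 m) = 0.01087 ft

0.0109 ft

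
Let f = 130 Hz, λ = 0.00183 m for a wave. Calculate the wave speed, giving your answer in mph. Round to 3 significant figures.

Directly: v = fλ.
f = 130 Hz; λ = 0.00183 m.
v = 0.2379 m/s
0.2379 m/s × (1 mph / 0.4470 m/s) = 0.5322 mph

0.532 mph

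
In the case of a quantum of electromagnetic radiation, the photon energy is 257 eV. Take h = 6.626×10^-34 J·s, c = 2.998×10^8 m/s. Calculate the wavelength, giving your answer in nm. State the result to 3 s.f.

Rearranging E = h·c/λ for λ: λ = hc/E.
E = 257 eV = 4.118×10^-17 J; h = 6.626×10^-34 J·s; c = 2.998×10^8 m/s.
λ = 4.824×10^-9 m
4.824×10^-9 m × (1 nm / 1.000×10^-9 m) = 4.824 nm

4.82 nm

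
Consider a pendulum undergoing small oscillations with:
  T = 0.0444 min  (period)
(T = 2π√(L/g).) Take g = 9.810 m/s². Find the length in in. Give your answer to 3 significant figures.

Solving T = 2π√(L/g) for L: L = g·(T/2π)².
T = 0.0444 min = 2.664 s; g = 9.810 m/s².
L = 1.764 m
1.764 m × (1 in / 0.02540 m) = 69.43 in

69.4 in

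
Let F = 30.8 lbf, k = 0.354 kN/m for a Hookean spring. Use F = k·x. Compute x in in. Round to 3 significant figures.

15.2 in

From Hooke's law: x = F/k.
F = 30.8 lbf = 137.0 N; k = 0.354 kN/m = 354.0 N/m.
x = 0.3870 m
0.3870 m × (1 in / 0.02540 m) = 15.24 in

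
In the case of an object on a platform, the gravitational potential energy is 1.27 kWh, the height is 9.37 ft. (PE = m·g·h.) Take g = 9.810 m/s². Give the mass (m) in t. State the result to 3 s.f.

163 t

Solving PE = m·g·h for m: m = PE/(g·h).
PE = 1.27 kWh = 4.572×10^6 J; h = 9.37 ft = 2.856 m; g = 9.810 m/s².
m = 1.632×10^5 kg
1.632×10^5 kg × (1 t / 1000 kg) = 163.2 t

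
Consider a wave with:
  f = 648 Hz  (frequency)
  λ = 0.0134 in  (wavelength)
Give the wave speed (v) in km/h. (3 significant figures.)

Directly: v = fλ.
f = 648 Hz; λ = 0.0134 in = 3.404×10^-4 m.
v = 0.2206 m/s
0.2206 m/s × (1 km/h / 0.2778 m/s) = 0.7940 km/h

0.794 km/h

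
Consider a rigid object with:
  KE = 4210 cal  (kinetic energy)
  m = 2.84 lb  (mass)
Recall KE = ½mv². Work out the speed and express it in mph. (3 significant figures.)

Rearranging KE = ½mv² for v: v = √(2·KE/m).
KE = 4210 cal = 17615 J; m = 2.84 lb = 1.288 kg.
v = 165.4 m/s
165.4 m/s × (1 mph / 0.4470 m/s) = 369.9 mph

370 mph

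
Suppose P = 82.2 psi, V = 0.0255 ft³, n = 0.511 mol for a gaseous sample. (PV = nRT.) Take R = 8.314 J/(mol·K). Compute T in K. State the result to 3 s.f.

96.3 K

Rearranging: T = PV/(nR).
P = 82.2 psi = 5.667×10^5 Pa; V = 0.0255 ft³ = 7.221×10^-4 m³; n = 0.511 mol; R = 8.314 J/(mol·K).
T = 96.33 K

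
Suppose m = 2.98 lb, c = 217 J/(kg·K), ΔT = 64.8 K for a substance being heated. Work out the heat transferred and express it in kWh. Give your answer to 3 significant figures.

Directly: Q = mcΔT.
m = 2.98 lb = 1.352 kg; c = 217 J/(kg·K); ΔT = 64.8 K.
Q = 19007 J
19007 J × (1 kWh / 3.600×10^6 J) = 0.005280 kWh

0.00528 kWh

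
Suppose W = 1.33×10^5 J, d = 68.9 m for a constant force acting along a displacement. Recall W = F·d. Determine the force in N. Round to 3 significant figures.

Solving W = F·d for F: F = W/d.
W = 1.33×10^5 J; d = 68.9 m.
F = 1930 N

1930 N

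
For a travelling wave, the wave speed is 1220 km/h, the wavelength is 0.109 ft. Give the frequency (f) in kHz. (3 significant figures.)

Rearranging v = f·λ for f: f = v/λ.
v = 1220 km/h = 338.9 m/s; λ = 0.109 ft = 0.03322 m.
f = 10200 Hz
10200 Hz × (1 kHz / 1000 Hz) = 10.20 kHz

10.2 kHz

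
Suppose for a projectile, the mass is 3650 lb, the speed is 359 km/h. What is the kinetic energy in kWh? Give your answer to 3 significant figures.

2.29 kWh

Directly: KE = ½mv².
m = 3650 lb = 1656 kg; v = 359 km/h = 99.72 m/s.
KE = 8.232×10^6 J
8.232×10^6 J × (1 kWh / 3.600×10^6 J) = 2.287 kWh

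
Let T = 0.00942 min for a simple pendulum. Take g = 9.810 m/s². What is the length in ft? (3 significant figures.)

Rearranging: L = g·(T/2π)².
T = 0.00942 min = 0.5652 s; g = 9.810 m/s².
L = 0.07938 m
0.07938 m × (1 ft / 0.3048 m) = 0.2604 ft

0.260 ft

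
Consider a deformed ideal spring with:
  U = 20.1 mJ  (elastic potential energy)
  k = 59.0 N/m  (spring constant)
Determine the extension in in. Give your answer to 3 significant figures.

Rearranging: x = √(2U/k).
U = 20.1 mJ = 0.02010 J; k = 59.0 N/m.
x = 0.02610 m
0.02610 m × (1 in / 0.02540 m) = 1.028 in

1.03 in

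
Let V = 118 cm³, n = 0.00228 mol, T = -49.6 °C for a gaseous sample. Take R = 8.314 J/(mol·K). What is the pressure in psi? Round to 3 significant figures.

5.21 psi

From the ideal-gas law: P = nRT/V.
V = 118 cm³ = 1.180×10^-4 m³; n = 0.00228 mol; T = -49.6 °C = 223.5 K; R = 8.314 J/(mol·K).
P = 35912 Pa
35912 Pa × (1 psi / 6895 Pa) = 5.209 psi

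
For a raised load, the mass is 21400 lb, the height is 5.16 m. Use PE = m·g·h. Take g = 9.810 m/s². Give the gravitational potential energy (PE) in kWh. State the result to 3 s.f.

Directly: PE = mgh.
m = 21400 lb = 9707 kg; h = 5.16 m; g = 9.810 m/s².
PE = 4.914×10^5 J  (the unit combination reduces to kg·m²/s² = J)
4.914×10^5 J × (1 kWh / 3.600×10^6 J) = 0.1365 kWh

0.136 kWh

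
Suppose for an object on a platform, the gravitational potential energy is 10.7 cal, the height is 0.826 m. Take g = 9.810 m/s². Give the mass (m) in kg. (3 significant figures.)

Solving PE = m·g·h for m: m = PE/(g·h).
PE = 10.7 cal = 44.77 J; h = 0.826 m; g = 9.810 m/s².
m = 5.525 kg

5.52 kg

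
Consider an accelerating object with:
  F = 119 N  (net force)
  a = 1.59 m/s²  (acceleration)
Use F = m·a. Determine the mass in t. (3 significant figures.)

Rearranging: m = F/a.
F = 119 N; a = 1.59 m/s².
m = 74.84 kg
74.84 kg × (1 t / 1000 kg) = 0.07484 t

0.0748 t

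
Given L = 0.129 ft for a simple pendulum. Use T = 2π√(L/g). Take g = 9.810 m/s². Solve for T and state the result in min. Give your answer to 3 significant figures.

0.00663 min

T is given directly by: T = 2π√(L/g).
L = 0.129 ft = 0.03932 m; g = 9.810 m/s².
T = 0.3978 s
0.3978 s × (1 min / 60.00 s) = 0.006630 min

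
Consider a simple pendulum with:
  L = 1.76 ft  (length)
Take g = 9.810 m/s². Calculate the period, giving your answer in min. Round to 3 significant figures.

T is given directly by: T = 2π√(L/g).
L = 1.76 ft = 0.5364 m; g = 9.810 m/s².
T = 1.469 s
1.469 s × (1 min / 60.00 s) = 0.02449 min

0.0245 min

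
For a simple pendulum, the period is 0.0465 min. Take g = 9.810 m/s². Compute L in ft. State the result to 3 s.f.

6.35 ft

Rearranging T = 2π√(L/g) for L: L = g·(T/2π)².
T = 0.0465 min = 2.790 s; g = 9.810 m/s².
L = 1.934 m
1.934 m × (1 ft / 0.3048 m) = 6.346 ft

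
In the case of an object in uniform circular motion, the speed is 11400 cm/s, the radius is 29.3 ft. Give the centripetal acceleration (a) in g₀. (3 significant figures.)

a is given directly by: a = v²/r.
v = 11400 cm/s = 114.0 m/s; r = 29.3 ft = 8.931 m.
a = 1455 m/s²
1455 m/s² × (1 g₀ / 9.807 m/s²) = 148.4 g₀

148 g₀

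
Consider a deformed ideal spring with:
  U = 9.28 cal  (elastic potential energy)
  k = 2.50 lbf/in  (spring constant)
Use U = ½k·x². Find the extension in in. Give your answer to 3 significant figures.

Solving U = ½k·x² for x: x = √(2U/k).
U = 9.28 cal = 38.83 J; k = 2.50 lbf/in = 437.8 N/m.
x = 0.4212 m
0.4212 m × (1 in / 0.02540 m) = 16.58 in

16.6 in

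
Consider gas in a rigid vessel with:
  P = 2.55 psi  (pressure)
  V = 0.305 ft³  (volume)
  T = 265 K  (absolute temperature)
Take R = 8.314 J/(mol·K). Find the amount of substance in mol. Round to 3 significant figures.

0.0689 mol

Solving PV = nRT for n: n = PV/(RT).
P = 2.55 psi = 17582 Pa; V = 0.305 ft³ = 0.008637 m³; T = 265 K; R = 8.314 J/(mol·K).
n = 0.06892 mol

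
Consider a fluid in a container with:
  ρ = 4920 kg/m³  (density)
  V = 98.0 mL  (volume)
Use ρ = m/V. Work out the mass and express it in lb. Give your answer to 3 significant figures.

1.06 lb

Solving ρ = m/V for m: m = ρV.
ρ = 4920 kg/m³; V = 98.0 mL = 9.800×10^-5 m³.
m = 0.4822 kg
0.4822 kg × (1 lb / 0.4536 kg) = 1.063 lb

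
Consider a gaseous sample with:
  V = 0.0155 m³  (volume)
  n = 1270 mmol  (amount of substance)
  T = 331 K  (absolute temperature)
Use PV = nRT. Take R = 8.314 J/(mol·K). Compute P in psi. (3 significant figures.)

From the ideal-gas law: P = nRT/V.
V = 0.0155 m³; n = 1270 mmol = 1.270 mol; T = 331 K; R = 8.314 J/(mol·K).
P = 2.255×10^5 Pa  (the unit combination reduces to kg/(m·s²) = Pa)
2.255×10^5 Pa × (1 psi / 6895 Pa) = 32.70 psi

32.7 psi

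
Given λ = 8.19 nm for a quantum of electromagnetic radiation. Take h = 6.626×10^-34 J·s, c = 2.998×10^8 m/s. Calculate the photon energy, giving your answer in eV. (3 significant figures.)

Directly: E = hc/λ.
λ = 8.19 nm = 8.190×10^-9 m; h = 6.626×10^-34 J·s; c = 2.998×10^8 m/s.
E = 2.425×10^-17 J  (the unit combination reduces to kg·m²/s² = J)
2.425×10^-17 J × (1 eV / 1.602×10^-19 J) = 151.4 eV

151 eV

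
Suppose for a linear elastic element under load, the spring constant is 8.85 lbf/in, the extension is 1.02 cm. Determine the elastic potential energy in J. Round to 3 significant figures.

0.0806 J

U is given directly by: U = ½kx².
k = 8.85 lbf/in = 1550 N/m; x = 1.02 cm = 0.01020 m.
U = 0.08062 J  (the unit combination reduces to kg·m²/s² = J)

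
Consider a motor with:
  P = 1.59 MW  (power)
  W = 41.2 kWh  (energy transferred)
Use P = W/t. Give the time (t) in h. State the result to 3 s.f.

Solving P = W/t for t: t = W/P.
P = 1.59 MW = 1.590×10^6 W; W = 41.2 kWh = 1.483×10^8 J.
t = 93.28 s
93.28 s × (1 h / 3600 s) = 0.02591 h

0.0259 h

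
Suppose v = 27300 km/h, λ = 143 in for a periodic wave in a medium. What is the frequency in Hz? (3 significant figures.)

2090 Hz

Rearranging: f = v/λ.
v = 27300 km/h = 7583 m/s; λ = 143 in = 3.632 m.
f = 2088 Hz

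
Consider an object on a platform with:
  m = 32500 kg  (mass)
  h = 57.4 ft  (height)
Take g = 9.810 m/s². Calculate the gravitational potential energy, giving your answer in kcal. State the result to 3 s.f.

PE is given directly by: PE = mgh.
m = 32500 kg; h = 57.4 ft = 17.50 m; g = 9.810 m/s².
PE = 5.578×10^6 J  (the unit combination reduces to kg·m²/s² = J)
5.578×10^6 J × (1 kcal / 4184 J) = 1333 kcal

1330 kcal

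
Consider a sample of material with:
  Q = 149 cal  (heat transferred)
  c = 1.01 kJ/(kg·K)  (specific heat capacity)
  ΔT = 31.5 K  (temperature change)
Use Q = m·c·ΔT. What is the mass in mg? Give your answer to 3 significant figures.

Solving Q = m·c·ΔT for m: m = Q/(c·ΔT).
Q = 149 cal = 623.4 J; c = 1.01 kJ/(kg·K) = 1010 J/(kg·K); ΔT = 31.5 K.
m = 0.01960 kg
0.01960 kg × (1 mg / 1.000×10^-6 kg) = 19595 mg

19600 mg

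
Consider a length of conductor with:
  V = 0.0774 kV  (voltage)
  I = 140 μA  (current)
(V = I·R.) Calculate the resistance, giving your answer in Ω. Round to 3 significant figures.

5.53×10^5 Ω

From Ohm's law: R = V/I.
V = 0.0774 kV = 77.40 V; I = 140 μA = 1.400×10^-4 A.
R = 5.529×10^5 Ω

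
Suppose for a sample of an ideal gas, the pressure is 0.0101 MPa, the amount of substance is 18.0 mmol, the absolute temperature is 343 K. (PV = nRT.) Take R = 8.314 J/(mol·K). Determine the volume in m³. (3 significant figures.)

0.00508 m³

Rearranging PV = nRT for V: V = nRT/P.
P = 0.0101 MPa = 10100 Pa; n = 18.0 mmol = 0.01800 mol; T = 343 K; R = 8.314 J/(mol·K).
V = 0.005082 m³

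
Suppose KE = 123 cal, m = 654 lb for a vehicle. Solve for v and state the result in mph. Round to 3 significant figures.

4.17 mph

Solving KE = ½mv² for v: v = √(2·KE/m).
KE = 123 cal = 514.6 J; m = 654 lb = 296.6 kg.
v = 1.863 m/s
1.863 m/s × (1 mph / 0.4470 m/s) = 4.167 mph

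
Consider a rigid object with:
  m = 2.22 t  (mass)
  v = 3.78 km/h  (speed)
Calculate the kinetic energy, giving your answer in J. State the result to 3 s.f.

KE is given directly by: KE = ½mv².
m = 2.22 t = 2220 kg; v = 3.78 km/h = 1.050 m/s.
KE = 1224 J  (the unit combination reduces to kg·m²/s² = J)

1220 J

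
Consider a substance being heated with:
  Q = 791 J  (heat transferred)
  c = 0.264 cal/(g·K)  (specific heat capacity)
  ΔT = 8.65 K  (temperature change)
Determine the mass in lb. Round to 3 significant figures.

Rearranging: m = Q/(c·ΔT).
Q = 791 J; c = 0.264 cal/(g·K) = 1105 J/(kg·K); ΔT = 8.65 K.
m = 0.08279 kg
0.08279 kg × (1 lb / 0.4536 kg) = 0.1825 lb

0.183 lb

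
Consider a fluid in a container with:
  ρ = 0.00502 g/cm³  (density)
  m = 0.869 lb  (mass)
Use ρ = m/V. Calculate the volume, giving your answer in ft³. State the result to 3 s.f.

2.77 ft³

Rearranging: V = m/ρ.
ρ = 0.00502 g/cm³ = 5.020 kg/m³; m = 0.869 lb = 0.3942 kg.
V = 0.07852 m³
0.07852 m³ × (1 ft³ / 0.02832 m³) = 2.773 ft³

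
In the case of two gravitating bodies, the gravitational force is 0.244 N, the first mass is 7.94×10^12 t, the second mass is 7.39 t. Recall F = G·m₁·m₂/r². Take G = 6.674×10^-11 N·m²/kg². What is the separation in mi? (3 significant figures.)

Rearranging F = G·m₁·m₂/r² for r: r = √(G·m₁m₂/F).
F = 0.244 N; m₁ = 7.94×10^12 t = 7.940×10^15 kg; m₂ = 7.39 t = 7390 kg; G = 6.674×10^-11 N·m²/kg².
r = 1.267×10^5 m
1.267×10^5 m × (1 mi / 1609 m) = 78.72 mi

78.7 mi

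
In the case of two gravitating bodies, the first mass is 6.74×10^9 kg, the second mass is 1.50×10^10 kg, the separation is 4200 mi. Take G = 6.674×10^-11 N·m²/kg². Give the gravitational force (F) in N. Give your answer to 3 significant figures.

1.48×10^-4 N

Directly: F = Gm₁m₂/r².
m₁ = 6.74×10^9 kg; m₂ = 1.50×10^10 kg; r = 4200 mi = 6.759×10^6 m; G = 6.674×10^-11 N·m²/kg².
F = 1.477×10^-4 N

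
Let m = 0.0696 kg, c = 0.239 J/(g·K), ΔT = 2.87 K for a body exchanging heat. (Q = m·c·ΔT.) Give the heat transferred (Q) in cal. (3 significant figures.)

Directly: Q = mcΔT.
m = 0.0696 kg; c = 0.239 J/(g·K) = 239.0 J/(kg·K); ΔT = 2.87 K.
Q = 47.74 J  (the unit combination reduces to kg·m²/s² = J)
47.74 J × (1 cal / 4.184 J) = 11.41 cal

11.4 cal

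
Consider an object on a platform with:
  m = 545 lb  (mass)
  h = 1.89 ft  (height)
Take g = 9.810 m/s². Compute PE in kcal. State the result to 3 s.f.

0.334 kcal

Directly: PE = mgh.
m = 545 lb = 247.2 kg; h = 1.89 ft = 0.5761 m; g = 9.810 m/s².
PE = 1397 J  (the unit combination reduces to kg·m²/s² = J)
1397 J × (1 kcal / 4184 J) = 0.3339 kcal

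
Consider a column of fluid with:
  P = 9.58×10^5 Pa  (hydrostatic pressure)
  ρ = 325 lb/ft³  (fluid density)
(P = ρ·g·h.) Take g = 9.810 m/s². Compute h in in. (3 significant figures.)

739 in

Rearranging: h = P/(ρ·g).
P = 9.58×10^5 Pa; ρ = 325 lb/ft³ = 5206 kg/m³; g = 9.810 m/s².
h = 18.76 m
18.76 m × (1 in / 0.02540 m) = 738.5 in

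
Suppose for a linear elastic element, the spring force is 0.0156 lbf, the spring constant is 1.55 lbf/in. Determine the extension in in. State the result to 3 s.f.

From Hooke's law: x = F/k.
F = 0.0156 lbf = 0.06939 N; k = 1.55 lbf/in = 271.4 N/m.
x = 2.556×10^-4 m
2.556×10^-4 m × (1 in / 0.02540 m) = 0.01006 in

0.0101 in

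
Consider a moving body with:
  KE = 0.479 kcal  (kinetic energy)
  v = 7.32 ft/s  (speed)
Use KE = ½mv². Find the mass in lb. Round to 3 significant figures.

1780 lb

Rearranging: m = 2·KE/v².
KE = 0.479 kcal = 2004 J; v = 7.32 ft/s = 2.231 m/s.
m = 805.2 kg
805.2 kg × (1 lb / 0.4536 kg) = 1775 lb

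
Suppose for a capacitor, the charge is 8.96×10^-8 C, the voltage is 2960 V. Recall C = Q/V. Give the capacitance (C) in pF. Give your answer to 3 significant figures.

Directly: C = Q/V.
Q = 8.96×10^-8 C; V = 2960 V.
C = 3.027×10^-11 F
3.027×10^-11 F × (1 pF / 1.000×10^-12 F) = 30.27 pF

30.3 pF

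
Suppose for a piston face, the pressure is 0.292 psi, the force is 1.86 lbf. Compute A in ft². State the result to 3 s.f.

0.0442 ft²

Solving P = F/A for A: A = F/P.
P = 0.292 psi = 2013 Pa; F = 1.86 lbf = 8.274 N.
A = 0.004110 m²
0.004110 m² × (1 ft² / 0.09290 m²) = 0.04424 ft²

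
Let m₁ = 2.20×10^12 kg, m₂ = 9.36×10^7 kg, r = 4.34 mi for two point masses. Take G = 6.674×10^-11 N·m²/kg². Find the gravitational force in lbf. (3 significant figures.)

63.3 lbf

From Newton's law of gravitation: F = Gm₁m₂/r².
m₁ = 2.20×10^12 kg; m₂ = 9.36×10^7 kg; r = 4.34 mi = 6985 m; G = 6.674×10^-11 N·m²/kg².
F = 281.7 N
281.7 N × (1 lbf / 4.448 N) = 63.33 lbf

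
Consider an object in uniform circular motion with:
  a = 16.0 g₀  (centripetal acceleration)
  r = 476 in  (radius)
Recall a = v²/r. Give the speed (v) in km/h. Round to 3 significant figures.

Rearranging a = v²/r for v: v = √(a·r).
a = 16.0 g₀ = 156.9 m/s²; r = 476 in = 12.09 m.
v = 43.56 m/s
43.56 m/s × (1 km/h / 0.2778 m/s) = 156.8 km/h

157 km/h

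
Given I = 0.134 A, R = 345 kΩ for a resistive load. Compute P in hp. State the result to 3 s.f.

Directly: P = I²R.
I = 0.134 A; R = 345 kΩ = 3.450×10^5 Ω.
P = 6195 W
6195 W × (1 hp / 745.7 W) = 8.307 hp

8.31 hp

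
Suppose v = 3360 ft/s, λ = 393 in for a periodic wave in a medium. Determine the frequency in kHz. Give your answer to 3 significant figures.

0.103 kHz

Rearranging v = f·λ for f: f = v/λ.
v = 3360 ft/s = 1024 m/s; λ = 393 in = 9.982 m.
f = 102.6 Hz
102.6 Hz × (1 kHz / 1000 Hz) = 0.1026 kHz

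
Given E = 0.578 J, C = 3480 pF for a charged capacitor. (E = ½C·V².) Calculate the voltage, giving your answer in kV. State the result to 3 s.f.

Rearranging: V = √(2E/C).
E = 0.578 J; C = 3480 pF = 3.480×10^-9 F.
V = 18226 V
18226 V × (1 kV / 1000 V) = 18.23 kV

18.2 kV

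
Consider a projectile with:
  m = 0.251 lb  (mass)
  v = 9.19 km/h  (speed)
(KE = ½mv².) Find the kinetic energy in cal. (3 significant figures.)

Directly: KE = ½mv².
m = 0.251 lb = 0.1139 kg; v = 9.19 km/h = 2.553 m/s.
KE = 0.3710 J
0.3710 J × (1 cal / 4.184 J) = 0.08866 cal

0.0887 cal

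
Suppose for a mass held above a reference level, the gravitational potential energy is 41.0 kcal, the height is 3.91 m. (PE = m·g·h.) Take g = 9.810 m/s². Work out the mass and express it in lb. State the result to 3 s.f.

9860 lb

Rearranging PE = m·g·h for m: m = PE/(g·h).
PE = 41.0 kcal = 1.715×10^5 J; h = 3.91 m; g = 9.810 m/s².
m = 4472 kg
4472 kg × (1 lb / 0.4536 kg) = 9860 lb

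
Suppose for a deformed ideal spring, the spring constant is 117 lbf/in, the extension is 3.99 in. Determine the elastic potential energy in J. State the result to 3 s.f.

Directly: U = ½kx².
k = 117 lbf/in = 20490 N/m; x = 3.99 in = 0.1013 m.
U = 105.2 J  (the unit combination reduces to kg·m²/s² = J)

105 J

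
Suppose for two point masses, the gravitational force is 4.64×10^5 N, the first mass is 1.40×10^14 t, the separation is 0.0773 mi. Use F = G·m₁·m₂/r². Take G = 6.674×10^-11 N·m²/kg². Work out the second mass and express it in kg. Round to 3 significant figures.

769 kg

From Newton's law of gravitation: m₂ = F·r²/(G·m₁).
F = 4.64×10^5 N; m₁ = 1.40×10^14 t = 1.400×10^17 kg; r = 0.0773 mi = 124.4 m; G = 6.674×10^-11 N·m²/kg².
m₂ = 768.5 kg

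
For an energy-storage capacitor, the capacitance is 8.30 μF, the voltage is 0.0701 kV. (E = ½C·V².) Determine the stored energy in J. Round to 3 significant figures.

Directly: E = ½CV².
C = 8.30 μF = 8.300×10^-6 F; V = 0.0701 kV = 70.10 V.
E = 0.02039 J

0.0204 J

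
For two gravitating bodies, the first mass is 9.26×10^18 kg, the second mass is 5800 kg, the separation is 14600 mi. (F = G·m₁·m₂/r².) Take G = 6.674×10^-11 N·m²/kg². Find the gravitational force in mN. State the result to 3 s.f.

From Newton's law of gravitation: F = Gm₁m₂/r².
m₁ = 9.26×10^18 kg; m₂ = 5800 kg; r = 14600 mi = 2.350×10^7 m; G = 6.674×10^-11 N·m²/kg².
F = 0.006493 N
0.006493 N × (1 mN / 0.001000 N) = 6.493 mN

6.49 mN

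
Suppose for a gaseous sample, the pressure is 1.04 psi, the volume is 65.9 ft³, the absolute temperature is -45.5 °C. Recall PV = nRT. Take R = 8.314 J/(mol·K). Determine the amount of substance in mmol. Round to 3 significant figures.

7070 mmol

Rearranging PV = nRT for n: n = PV/(RT).
P = 1.04 psi = 7171 Pa; V = 65.9 ft³ = 1.866 m³; T = -45.5 °C = 227.6 K; R = 8.314 J/(mol·K).
n = 7.070 mol
7.070 mol × (1 mmol / 0.001000 mol) = 7070 mmol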